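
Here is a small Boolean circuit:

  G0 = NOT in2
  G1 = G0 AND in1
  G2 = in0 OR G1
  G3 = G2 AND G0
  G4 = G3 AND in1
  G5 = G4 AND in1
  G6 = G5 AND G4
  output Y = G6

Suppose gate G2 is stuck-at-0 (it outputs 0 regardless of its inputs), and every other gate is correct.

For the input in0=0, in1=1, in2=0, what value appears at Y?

Propagate with G2 forced: G0=1, G1=1, G2=0 [stuck-at-0], G3=0, G4=0, G5=0, G6=0.
So Y = 0. (Without the fault it would be 1.)

0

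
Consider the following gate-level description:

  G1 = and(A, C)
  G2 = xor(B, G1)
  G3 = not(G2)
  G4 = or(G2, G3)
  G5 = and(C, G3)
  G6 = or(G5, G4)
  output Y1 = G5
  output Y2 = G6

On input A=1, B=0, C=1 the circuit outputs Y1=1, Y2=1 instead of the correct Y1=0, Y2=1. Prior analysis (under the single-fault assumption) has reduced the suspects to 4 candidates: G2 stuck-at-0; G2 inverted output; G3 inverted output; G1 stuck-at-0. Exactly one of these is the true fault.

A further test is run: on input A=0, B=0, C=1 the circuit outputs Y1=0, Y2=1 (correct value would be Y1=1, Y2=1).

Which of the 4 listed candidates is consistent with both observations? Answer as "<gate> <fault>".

G2 inverted output

Evaluate each candidate on input A=0, B=0, C=1:
  G2 stuck-at-0: G1=0, G2=0 [stuck-at-0], G3=1, G4=1, G5=1, G6=1 → Y1=1, Y2=1 — eliminated
  G2 inverted output: G1=0, G2=1 [inverted output], G3=0, G4=1, G5=0, G6=1 → Y1=0, Y2=1 — matches
  G3 inverted output: G1=0, G2=0, G3=0 [inverted output], G4=0, G5=0, G6=0 → Y1=0, Y2=0 — eliminated
  G1 stuck-at-0: G1=0 [stuck-at-0], G2=0, G3=1, G4=1, G5=1, G6=1 → Y1=1, Y2=1 — eliminated
Only G2 inverted output reproduces the observed Y1=0, Y2=1.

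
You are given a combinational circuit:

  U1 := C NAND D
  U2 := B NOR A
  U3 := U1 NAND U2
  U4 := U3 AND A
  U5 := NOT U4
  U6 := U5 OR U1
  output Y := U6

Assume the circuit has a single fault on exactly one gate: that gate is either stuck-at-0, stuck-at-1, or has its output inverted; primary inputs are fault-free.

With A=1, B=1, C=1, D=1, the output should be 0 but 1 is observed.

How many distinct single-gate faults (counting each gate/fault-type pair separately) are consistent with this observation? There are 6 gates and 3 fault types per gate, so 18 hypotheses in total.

10

Fault-free: U1=0, U2=0, U3=1, U4=1, U5=0, U6=0 → 0. Observed 1.
  U1: stuck-at-1, inverted output ✓; others ✗
  U2: none of the 3 fault types match ✗
  U3: stuck-at-0, inverted output ✓; others ✗
  U4: stuck-at-0, inverted output ✓; others ✗
  U5: stuck-at-1, inverted output ✓; others ✗
  U6: stuck-at-1, inverted output ✓; others ✗
Consistent faults: {U1 stuck-at-1, U1 inverted output, U3 stuck-at-0, U3 inverted output, U4 stuck-at-0, U4 inverted output, U5 stuck-at-1, U5 inverted output, U6 stuck-at-1, U6 inverted output} — 10 in all.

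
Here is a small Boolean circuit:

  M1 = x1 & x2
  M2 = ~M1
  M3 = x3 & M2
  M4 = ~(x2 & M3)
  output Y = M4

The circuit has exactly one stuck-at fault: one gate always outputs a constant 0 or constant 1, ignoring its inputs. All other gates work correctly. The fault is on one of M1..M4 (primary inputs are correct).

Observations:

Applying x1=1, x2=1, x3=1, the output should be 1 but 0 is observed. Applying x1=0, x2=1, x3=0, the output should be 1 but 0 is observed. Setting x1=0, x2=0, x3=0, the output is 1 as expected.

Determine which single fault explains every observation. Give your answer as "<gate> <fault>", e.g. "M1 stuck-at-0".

M3 stuck-at-1

Fault-free values for test 1 (x1=1, x2=1, x3=1): M1=1, M2=0, M3=0, M4=1, giving Y=1. Observed 0.
Test 1: faults giving observed 0 are {M1 stuck-at-0, M2 stuck-at-1, M3 stuck-at-1, M4 stuck-at-0}.
Test 2 (x1=0, x2=1, x3=0): fault-free M1=0, M2=1, M3=0, M4=1 → 1; observed 0. Eliminates M1 stuck-at-0, M2 stuck-at-1.
Test 3 (x1=0, x2=0, x3=0): fault-free M1=0, M2=1, M3=0, M4=1 → 1; observed 1. Eliminates M4 stuck-at-0.
Only M3 stuck-at-1 is consistent with every test.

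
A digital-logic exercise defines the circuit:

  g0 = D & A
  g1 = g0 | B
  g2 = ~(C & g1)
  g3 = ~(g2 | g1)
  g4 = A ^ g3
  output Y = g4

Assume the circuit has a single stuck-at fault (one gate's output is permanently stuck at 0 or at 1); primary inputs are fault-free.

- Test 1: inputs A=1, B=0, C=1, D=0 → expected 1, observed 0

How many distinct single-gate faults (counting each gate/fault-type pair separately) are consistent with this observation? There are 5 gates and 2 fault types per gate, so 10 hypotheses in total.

3

Fault-free: g0=0, g1=0, g2=1, g3=0, g4=1 → 1. Observed 0.
  g0 stuck-at-0: output 1 ✗
  g0 stuck-at-1: output 1 ✗
  g1 stuck-at-0: output 1 ✗
  g1 stuck-at-1: output 1 ✗
  g2 stuck-at-0: output 0 ✓
  g2 stuck-at-1: output 1 ✗
  g3 stuck-at-0: output 1 ✗
  g3 stuck-at-1: output 0 ✓
  g4 stuck-at-0: output 0 ✓
  g4 stuck-at-1: output 1 ✗
Consistent faults: {g2 stuck-at-0, g3 stuck-at-1, g4 stuck-at-0} — 3 in all.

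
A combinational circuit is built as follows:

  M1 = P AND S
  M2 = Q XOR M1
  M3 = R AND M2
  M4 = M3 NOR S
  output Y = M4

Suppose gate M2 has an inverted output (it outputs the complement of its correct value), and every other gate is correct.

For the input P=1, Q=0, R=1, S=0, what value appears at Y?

Propagate with M2 forced: M1=0, M2=1 [inverted output], M3=1, M4=0.
So Y = 0. (Without the fault it would be 1.)

0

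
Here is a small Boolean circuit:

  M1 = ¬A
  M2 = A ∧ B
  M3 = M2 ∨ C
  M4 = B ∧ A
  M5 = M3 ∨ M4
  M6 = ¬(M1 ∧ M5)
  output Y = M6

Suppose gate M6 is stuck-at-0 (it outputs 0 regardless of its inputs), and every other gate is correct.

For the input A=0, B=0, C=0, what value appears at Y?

Propagate with M6 forced: M1=1, M2=0, M3=0, M4=0, M5=0, M6=0 [stuck-at-0].
So Y = 0. (Without the fault it would be 1.)

0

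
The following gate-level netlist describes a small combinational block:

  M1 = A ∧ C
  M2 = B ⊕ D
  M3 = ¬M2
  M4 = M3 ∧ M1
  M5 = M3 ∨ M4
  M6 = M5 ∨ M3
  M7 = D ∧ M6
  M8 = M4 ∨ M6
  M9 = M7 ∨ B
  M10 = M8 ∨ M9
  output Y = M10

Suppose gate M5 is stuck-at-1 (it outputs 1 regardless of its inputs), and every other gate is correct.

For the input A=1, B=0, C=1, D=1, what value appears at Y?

Propagate with M5 forced: M1=1, M2=1, M3=0, M4=0, M5=1 [stuck-at-1], M6=1, M7=1, M8=1, M9=1, M10=1.
So Y = 1. (Without the fault it would be 0.)

1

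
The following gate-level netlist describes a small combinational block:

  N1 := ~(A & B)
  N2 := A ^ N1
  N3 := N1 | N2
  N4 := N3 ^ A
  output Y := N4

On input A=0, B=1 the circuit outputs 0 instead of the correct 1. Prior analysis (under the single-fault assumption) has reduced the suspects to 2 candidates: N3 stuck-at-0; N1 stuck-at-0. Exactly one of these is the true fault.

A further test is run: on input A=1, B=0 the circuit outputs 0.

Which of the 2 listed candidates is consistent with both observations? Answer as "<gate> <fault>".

N1 stuck-at-0

Evaluate each candidate on input A=1, B=0:
  N3 stuck-at-0: N1=1, N2=0, N3=0 [stuck-at-0], N4=1 → 1 — eliminated
  N1 stuck-at-0: N1=0 [stuck-at-0], N2=1, N3=1, N4=0 → 0 — matches
Only N1 stuck-at-0 reproduces the observed 0.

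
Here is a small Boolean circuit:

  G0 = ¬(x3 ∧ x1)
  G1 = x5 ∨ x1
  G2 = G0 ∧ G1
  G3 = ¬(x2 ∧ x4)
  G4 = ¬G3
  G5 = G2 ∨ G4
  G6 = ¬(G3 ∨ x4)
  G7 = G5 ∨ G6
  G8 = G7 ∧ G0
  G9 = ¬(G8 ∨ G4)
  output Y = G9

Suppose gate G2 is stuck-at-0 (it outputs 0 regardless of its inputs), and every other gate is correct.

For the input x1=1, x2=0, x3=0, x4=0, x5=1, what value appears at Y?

Propagate with G2 forced: G0=1, G1=1, G2=0 [stuck-at-0], G3=1, G4=0, G5=0, G6=0, G7=0, G8=0, G9=1.
So Y = 1. (Without the fault it would be 0.)

1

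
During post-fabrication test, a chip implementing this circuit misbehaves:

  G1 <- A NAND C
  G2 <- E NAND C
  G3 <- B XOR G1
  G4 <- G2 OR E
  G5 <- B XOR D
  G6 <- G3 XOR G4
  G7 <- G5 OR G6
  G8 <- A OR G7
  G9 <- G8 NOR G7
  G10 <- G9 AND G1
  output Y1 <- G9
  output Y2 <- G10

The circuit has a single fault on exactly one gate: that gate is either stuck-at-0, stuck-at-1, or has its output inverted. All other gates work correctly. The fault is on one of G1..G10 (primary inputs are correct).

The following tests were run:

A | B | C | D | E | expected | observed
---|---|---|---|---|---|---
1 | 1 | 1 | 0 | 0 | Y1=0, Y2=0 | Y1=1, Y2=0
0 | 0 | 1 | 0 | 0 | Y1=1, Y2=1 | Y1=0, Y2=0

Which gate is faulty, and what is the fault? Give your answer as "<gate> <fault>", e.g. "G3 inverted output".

Fault-free values for test 1 (A=1, B=1, C=1, D=0, E=0): G1=0, G2=1, G3=1, G4=1, G5=1, G6=0, G7=1, G8=1, G9=0, G10=0, giving Y1=0, Y2=0. Observed Y1=1, Y2=0.
Test 1: faults giving observed Y1=1, Y2=0 are {G9 stuck-at-1, G9 inverted output}.
Test 2 (A=0, B=0, C=1, D=0, E=0): fault-free G1=1, G2=1, G3=1, G4=1, G5=0, G6=0, G7=0, G8=0, G9=1, G10=1 → Y1=1, Y2=1; observed Y1=0, Y2=0. Eliminates G9 stuck-at-1.
Only G9 inverted output is consistent with every test.

G9 inverted output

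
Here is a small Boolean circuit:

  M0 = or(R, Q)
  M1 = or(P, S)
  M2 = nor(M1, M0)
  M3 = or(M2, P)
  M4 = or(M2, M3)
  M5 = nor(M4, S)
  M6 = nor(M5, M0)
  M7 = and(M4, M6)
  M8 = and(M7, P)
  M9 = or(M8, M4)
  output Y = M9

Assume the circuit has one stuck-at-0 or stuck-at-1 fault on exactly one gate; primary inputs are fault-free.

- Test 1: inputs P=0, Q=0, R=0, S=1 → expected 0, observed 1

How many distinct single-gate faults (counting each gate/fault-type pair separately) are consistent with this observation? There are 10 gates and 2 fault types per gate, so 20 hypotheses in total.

Fault-free: M0=0, M1=1, M2=0, M3=0, M4=0, M5=0, M6=1, M7=0, M8=0, M9=0 → 0. Observed 1.
  M0: none of the 2 fault types match ✗
  M1: stuck-at-0 ✓; others ✗
  M2: stuck-at-1 ✓; others ✗
  M3: stuck-at-1 ✓; others ✗
  M4: stuck-at-1 ✓; others ✗
  M5: none of the 2 fault types match ✗
  M6: none of the 2 fault types match ✗
  M7: none of the 2 fault types match ✗
  M8: stuck-at-1 ✓; others ✗
  M9: stuck-at-1 ✓; others ✗
Consistent faults: {M1 stuck-at-0, M2 stuck-at-1, M3 stuck-at-1, M4 stuck-at-1, M8 stuck-at-1, M9 stuck-at-1} — 6 in all.

6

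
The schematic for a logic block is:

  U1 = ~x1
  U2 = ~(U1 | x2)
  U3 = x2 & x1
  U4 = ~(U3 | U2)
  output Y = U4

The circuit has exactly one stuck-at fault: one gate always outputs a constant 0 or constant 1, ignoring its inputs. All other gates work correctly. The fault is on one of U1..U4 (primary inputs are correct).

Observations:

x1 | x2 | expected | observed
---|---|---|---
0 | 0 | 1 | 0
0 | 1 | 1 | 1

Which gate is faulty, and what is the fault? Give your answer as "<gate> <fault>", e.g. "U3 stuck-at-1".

Fault-free values for test 1 (x1=0, x2=0): U1=1, U2=0, U3=0, U4=1, giving Y=1. Observed 0.
Test 1: faults giving observed 0 are {U1 stuck-at-0, U2 stuck-at-1, U3 stuck-at-1, U4 stuck-at-0}.
Test 2 (x1=0, x2=1): fault-free U1=1, U2=0, U3=0, U4=1 → 1; observed 1. Eliminates U2 stuck-at-1, U3 stuck-at-1, U4 stuck-at-0.
Only U1 stuck-at-0 is consistent with every test.

U1 stuck-at-0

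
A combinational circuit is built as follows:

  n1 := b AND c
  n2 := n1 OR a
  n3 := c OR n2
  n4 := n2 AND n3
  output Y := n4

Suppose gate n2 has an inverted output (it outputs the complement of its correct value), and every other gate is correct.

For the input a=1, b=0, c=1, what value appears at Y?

0

Propagate with n2 forced: n1=0, n2=0 [inverted output], n3=1, n4=0.
So Y = 0. (Without the fault it would be 1.)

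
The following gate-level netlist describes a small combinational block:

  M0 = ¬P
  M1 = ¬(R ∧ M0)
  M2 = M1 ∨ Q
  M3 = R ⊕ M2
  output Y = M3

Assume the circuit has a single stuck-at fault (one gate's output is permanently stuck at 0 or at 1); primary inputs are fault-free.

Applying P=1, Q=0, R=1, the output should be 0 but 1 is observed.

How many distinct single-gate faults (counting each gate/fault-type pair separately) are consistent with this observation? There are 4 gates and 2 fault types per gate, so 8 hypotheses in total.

Fault-free: M0=0, M1=1, M2=1, M3=0 → 0. Observed 1.
  M0 stuck-at-0: output 0 ✗
  M0 stuck-at-1: output 1 ✓
  M1 stuck-at-0: output 1 ✓
  M1 stuck-at-1: output 0 ✗
  M2 stuck-at-0: output 1 ✓
  M2 stuck-at-1: output 0 ✗
  M3 stuck-at-0: output 0 ✗
  M3 stuck-at-1: output 1 ✓
Consistent faults: {M0 stuck-at-1, M1 stuck-at-0, M2 stuck-at-0, M3 stuck-at-1} — 4 in all.

4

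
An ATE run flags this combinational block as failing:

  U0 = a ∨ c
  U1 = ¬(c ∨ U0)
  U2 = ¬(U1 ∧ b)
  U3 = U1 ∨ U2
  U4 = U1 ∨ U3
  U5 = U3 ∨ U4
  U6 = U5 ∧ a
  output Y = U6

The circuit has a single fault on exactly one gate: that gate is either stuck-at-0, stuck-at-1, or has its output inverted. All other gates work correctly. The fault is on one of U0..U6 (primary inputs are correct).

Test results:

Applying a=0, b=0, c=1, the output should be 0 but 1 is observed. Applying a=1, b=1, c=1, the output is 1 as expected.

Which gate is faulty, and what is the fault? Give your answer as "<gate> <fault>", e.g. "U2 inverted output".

U6 stuck-at-1

Fault-free values for test 1 (a=0, b=0, c=1): U0=1, U1=0, U2=1, U3=1, U4=1, U5=1, U6=0, giving Y=0. Observed 1.
Test 1: faults giving observed 1 are {U6 stuck-at-1, U6 inverted output}.
Test 2 (a=1, b=1, c=1): fault-free U0=1, U1=0, U2=1, U3=1, U4=1, U5=1, U6=1 → 1; observed 1. Eliminates U6 inverted output.
Only U6 stuck-at-1 is consistent with every test.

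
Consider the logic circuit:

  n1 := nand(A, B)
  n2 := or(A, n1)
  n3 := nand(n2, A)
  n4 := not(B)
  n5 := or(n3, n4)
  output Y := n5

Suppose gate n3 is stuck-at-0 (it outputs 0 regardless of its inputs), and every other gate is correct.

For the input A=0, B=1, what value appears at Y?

0

Propagate with n3 forced: n1=1, n2=1, n3=0 [stuck-at-0], n4=0, n5=0.
So Y = 0. (Without the fault it would be 1.)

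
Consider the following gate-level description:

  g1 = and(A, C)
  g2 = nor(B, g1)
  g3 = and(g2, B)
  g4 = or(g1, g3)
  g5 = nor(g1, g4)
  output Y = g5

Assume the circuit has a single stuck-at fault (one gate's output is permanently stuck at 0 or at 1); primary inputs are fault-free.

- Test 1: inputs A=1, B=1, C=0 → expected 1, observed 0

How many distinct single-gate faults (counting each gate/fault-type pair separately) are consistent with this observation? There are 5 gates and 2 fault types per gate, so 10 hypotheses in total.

Fault-free: g1=0, g2=0, g3=0, g4=0, g5=1 → 1. Observed 0.
  g1 stuck-at-0: output 1 ✗
  g1 stuck-at-1: output 0 ✓
  g2 stuck-at-0: output 1 ✗
  g2 stuck-at-1: output 0 ✓
  g3 stuck-at-0: output 1 ✗
  g3 stuck-at-1: output 0 ✓
  g4 stuck-at-0: output 1 ✗
  g4 stuck-at-1: output 0 ✓
  g5 stuck-at-0: output 0 ✓
  g5 stuck-at-1: output 1 ✗
Consistent faults: {g1 stuck-at-1, g2 stuck-at-1, g3 stuck-at-1, g4 stuck-at-1, g5 stuck-at-0} — 5 in all.

5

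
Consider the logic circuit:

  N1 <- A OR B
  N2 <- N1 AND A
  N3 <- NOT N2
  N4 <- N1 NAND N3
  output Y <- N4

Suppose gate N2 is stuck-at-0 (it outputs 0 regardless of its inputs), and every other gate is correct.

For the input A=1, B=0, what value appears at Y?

Propagate with N2 forced: N1=1, N2=0 [stuck-at-0], N3=1, N4=0.
So Y = 0. (Without the fault it would be 1.)

0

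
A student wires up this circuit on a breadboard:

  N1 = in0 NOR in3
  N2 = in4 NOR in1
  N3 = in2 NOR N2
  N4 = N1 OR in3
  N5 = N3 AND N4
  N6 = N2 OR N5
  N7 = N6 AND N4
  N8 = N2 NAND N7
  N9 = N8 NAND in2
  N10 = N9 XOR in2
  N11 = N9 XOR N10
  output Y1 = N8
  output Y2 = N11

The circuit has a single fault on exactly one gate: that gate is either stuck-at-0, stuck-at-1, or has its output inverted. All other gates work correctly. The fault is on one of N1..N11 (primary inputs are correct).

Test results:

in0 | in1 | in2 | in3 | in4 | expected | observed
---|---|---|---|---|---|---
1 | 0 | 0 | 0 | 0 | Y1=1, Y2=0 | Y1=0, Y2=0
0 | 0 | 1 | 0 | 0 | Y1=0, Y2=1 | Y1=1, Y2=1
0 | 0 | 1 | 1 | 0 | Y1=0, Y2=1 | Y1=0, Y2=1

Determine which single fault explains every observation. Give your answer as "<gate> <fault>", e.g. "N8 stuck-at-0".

Fault-free values for test 1 (in0=1, in1=0, in2=0, in3=0, in4=0): N1=0, N2=1, N3=0, N4=0, N5=0, N6=1, N7=0, N8=1, N9=1, N10=1, N11=0, giving Y1=1, Y2=0. Observed Y1=0, Y2=0.
Test 1: faults giving observed Y1=0, Y2=0 are {N1 stuck-at-1, N1 inverted output, N4 stuck-at-1, N4 inverted output, N7 stuck-at-1, N7 inverted output, N8 stuck-at-0, N8 inverted output}.
Test 2 (in0=0, in1=0, in2=1, in3=0, in4=0): fault-free N1=1, N2=1, N3=0, N4=1, N5=0, N6=1, N7=1, N8=0, N9=1, N10=0, N11=1 → Y1=0, Y2=1; observed Y1=1, Y2=1. Eliminates N1 stuck-at-1, N4 stuck-at-1, N7 stuck-at-1, N8 stuck-at-0.
Test 3 (in0=0, in1=0, in2=1, in3=1, in4=0): fault-free N1=0, N2=1, N3=0, N4=1, N5=0, N6=1, N7=1, N8=0, N9=1, N10=0, N11=1 → Y1=0, Y2=1; observed Y1=0, Y2=1. Eliminates N4 inverted output, N7 inverted output, N8 inverted output.
Only N1 inverted output is consistent with every test.

N1 inverted output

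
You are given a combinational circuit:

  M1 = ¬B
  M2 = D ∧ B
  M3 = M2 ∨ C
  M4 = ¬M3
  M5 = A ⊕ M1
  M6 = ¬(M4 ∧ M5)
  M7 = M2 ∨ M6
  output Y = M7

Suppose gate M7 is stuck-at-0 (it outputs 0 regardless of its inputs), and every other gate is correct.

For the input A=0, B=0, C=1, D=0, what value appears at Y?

0

Propagate with M7 forced: M1=1, M2=0, M3=1, M4=0, M5=1, M6=1, M7=0 [stuck-at-0].
So Y = 0. (Without the fault it would be 1.)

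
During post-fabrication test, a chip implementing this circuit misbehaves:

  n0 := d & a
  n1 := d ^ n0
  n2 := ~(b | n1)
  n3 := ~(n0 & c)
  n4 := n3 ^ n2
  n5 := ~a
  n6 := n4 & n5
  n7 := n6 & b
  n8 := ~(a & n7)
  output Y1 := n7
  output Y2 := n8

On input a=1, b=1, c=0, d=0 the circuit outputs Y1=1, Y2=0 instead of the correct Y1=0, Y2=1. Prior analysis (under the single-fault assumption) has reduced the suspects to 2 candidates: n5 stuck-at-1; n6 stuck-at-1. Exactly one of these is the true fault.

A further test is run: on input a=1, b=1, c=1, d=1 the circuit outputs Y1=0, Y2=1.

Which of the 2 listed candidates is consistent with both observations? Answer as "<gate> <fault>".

n5 stuck-at-1

Evaluate each candidate on input a=1, b=1, c=1, d=1:
  n5 stuck-at-1: n0=1, n1=0, n2=0, n3=0, n4=0, n5=1 [stuck-at-1], n6=0, n7=0, n8=1 → Y1=0, Y2=1 — matches
  n6 stuck-at-1: n0=1, n1=0, n2=0, n3=0, n4=0, n5=0, n6=1 [stuck-at-1], n7=1, n8=0 → Y1=1, Y2=0 — eliminated
Only n5 stuck-at-1 reproduces the observed Y1=0, Y2=1.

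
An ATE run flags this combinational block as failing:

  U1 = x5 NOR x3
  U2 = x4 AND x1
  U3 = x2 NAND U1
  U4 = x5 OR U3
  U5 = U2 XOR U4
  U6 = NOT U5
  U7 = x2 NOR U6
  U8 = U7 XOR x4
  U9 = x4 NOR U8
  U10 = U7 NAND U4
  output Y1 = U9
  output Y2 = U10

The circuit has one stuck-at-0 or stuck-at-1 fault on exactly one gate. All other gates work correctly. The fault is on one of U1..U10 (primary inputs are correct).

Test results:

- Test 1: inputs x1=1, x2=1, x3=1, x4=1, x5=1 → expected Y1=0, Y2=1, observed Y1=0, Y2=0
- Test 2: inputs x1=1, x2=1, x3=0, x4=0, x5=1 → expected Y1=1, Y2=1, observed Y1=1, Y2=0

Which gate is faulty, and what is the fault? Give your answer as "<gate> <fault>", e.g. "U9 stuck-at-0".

U10 stuck-at-0

Fault-free values for test 1 (x1=1, x2=1, x3=1, x4=1, x5=1): U1=0, U2=1, U3=1, U4=1, U5=0, U6=1, U7=0, U8=1, U9=0, U10=1, giving Y1=0, Y2=1. Observed Y1=0, Y2=0.
Test 1: faults giving observed Y1=0, Y2=0 are {U7 stuck-at-1, U10 stuck-at-0}.
Test 2 (x1=1, x2=1, x3=0, x4=0, x5=1): fault-free U1=0, U2=0, U3=1, U4=1, U5=1, U6=0, U7=0, U8=0, U9=1, U10=1 → Y1=1, Y2=1; observed Y1=1, Y2=0. Eliminates U7 stuck-at-1.
Only U10 stuck-at-0 is consistent with every test.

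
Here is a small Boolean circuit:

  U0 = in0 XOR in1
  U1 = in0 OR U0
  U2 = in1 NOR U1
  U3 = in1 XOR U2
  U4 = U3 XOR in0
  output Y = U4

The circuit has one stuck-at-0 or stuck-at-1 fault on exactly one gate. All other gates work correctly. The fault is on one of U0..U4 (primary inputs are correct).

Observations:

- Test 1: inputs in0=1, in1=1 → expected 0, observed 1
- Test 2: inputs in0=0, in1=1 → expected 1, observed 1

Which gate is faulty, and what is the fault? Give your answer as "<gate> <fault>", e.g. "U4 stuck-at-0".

Fault-free values for test 1 (in0=1, in1=1): U0=0, U1=1, U2=0, U3=1, U4=0, giving Y=0. Observed 1.
Test 1: faults giving observed 1 are {U2 stuck-at-1, U3 stuck-at-0, U4 stuck-at-1}.
Test 2 (in0=0, in1=1): fault-free U0=1, U1=1, U2=0, U3=1, U4=1 → 1; observed 1. Eliminates U2 stuck-at-1, U3 stuck-at-0.
Only U4 stuck-at-1 is consistent with every test.

U4 stuck-at-1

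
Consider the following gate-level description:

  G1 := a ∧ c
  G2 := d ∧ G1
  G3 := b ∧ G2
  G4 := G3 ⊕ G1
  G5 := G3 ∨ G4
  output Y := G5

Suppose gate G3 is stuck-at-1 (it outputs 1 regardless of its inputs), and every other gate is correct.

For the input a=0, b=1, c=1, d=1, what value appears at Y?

1

Propagate with G3 forced: G1=0, G2=0, G3=1 [stuck-at-1], G4=1, G5=1.
So Y = 1. (Without the fault it would be 0.)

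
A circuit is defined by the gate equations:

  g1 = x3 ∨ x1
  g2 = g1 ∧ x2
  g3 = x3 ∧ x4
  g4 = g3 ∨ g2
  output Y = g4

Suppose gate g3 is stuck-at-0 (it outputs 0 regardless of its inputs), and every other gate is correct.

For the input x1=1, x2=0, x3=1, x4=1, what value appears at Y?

0

Propagate with g3 forced: g1=1, g2=0, g3=0 [stuck-at-0], g4=0.
So Y = 0. (Without the fault it would be 1.)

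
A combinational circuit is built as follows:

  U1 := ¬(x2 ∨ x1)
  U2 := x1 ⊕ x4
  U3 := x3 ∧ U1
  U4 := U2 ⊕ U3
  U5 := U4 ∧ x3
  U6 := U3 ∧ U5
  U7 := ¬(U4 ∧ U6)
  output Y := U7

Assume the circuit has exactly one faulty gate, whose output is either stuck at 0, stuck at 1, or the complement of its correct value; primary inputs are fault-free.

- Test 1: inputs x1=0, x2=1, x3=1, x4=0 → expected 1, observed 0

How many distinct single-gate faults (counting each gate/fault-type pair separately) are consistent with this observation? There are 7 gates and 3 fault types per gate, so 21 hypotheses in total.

6

Fault-free: U1=0, U2=0, U3=0, U4=0, U5=0, U6=0, U7=1 → 1. Observed 0.
  U1: stuck-at-1, inverted output ✓; others ✗
  U2: none of the 3 fault types match ✗
  U3: stuck-at-1, inverted output ✓; others ✗
  U4: none of the 3 fault types match ✗
  U5: none of the 3 fault types match ✗
  U6: none of the 3 fault types match ✗
  U7: stuck-at-0, inverted output ✓; others ✗
Consistent faults: {U1 stuck-at-1, U1 inverted output, U3 stuck-at-1, U3 inverted output, U7 stuck-at-0, U7 inverted output} — 6 in all.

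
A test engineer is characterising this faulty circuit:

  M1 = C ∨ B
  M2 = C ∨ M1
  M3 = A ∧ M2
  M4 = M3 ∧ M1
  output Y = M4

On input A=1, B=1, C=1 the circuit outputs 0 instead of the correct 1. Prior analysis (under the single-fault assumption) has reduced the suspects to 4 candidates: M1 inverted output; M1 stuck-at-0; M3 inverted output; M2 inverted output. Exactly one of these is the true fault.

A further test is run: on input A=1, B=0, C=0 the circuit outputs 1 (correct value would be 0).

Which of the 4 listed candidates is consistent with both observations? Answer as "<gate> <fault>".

Evaluate each candidate on input A=1, B=0, C=0:
  M1 inverted output: M1=1 [inverted output], M2=1, M3=1, M4=1 → 1 — matches
  M1 stuck-at-0: M1=0 [stuck-at-0], M2=0, M3=0, M4=0 → 0 — eliminated
  M3 inverted output: M1=0, M2=0, M3=1 [inverted output], M4=0 → 0 — eliminated
  M2 inverted output: M1=0, M2=1 [inverted output], M3=1, M4=0 → 0 — eliminated
Only M1 inverted output reproduces the observed 1.

M1 inverted output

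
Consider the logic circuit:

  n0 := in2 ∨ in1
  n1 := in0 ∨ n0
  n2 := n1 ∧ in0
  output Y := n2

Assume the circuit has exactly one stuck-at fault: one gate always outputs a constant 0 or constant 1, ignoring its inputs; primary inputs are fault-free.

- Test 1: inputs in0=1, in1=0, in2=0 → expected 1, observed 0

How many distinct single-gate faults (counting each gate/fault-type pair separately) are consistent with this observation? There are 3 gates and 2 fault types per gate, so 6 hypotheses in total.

Fault-free: n0=0, n1=1, n2=1 → 1. Observed 0.
  n0 stuck-at-0: output 1 ✗
  n0 stuck-at-1: output 1 ✗
  n1 stuck-at-0: output 0 ✓
  n1 stuck-at-1: output 1 ✗
  n2 stuck-at-0: output 0 ✓
  n2 stuck-at-1: output 1 ✗
Consistent faults: {n1 stuck-at-0, n2 stuck-at-0} — 2 in all.

2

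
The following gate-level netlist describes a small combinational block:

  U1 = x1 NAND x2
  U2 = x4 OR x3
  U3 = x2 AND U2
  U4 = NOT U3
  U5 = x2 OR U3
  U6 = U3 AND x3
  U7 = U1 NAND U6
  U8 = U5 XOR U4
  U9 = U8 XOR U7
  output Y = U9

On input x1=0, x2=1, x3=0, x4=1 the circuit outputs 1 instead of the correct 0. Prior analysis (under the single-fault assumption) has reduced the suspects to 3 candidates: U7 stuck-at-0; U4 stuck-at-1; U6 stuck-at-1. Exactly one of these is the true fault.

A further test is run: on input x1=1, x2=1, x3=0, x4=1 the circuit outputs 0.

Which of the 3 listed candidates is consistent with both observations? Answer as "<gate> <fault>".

Evaluate each candidate on input x1=1, x2=1, x3=0, x4=1:
  U7 stuck-at-0: U1=0, U2=1, U3=1, U4=0, U5=1, U6=0, U7=0 [stuck-at-0], U8=1, U9=1 → 1 — eliminated
  U4 stuck-at-1: U1=0, U2=1, U3=1, U4=1 [stuck-at-1], U5=1, U6=0, U7=1, U8=0, U9=1 → 1 — eliminated
  U6 stuck-at-1: U1=0, U2=1, U3=1, U4=0, U5=1, U6=1 [stuck-at-1], U7=1, U8=1, U9=0 → 0 — matches
Only U6 stuck-at-1 reproduces the observed 0.

U6 stuck-at-1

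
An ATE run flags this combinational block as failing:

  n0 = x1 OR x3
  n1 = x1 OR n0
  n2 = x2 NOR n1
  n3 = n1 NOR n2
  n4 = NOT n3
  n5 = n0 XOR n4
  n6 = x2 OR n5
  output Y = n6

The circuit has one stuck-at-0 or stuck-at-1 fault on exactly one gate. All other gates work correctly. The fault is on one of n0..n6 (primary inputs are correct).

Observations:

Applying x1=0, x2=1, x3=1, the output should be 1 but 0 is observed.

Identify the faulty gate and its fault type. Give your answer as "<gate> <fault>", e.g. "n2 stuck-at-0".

Fault-free values for test 1 (x1=0, x2=1, x3=1): n0=1, n1=1, n2=0, n3=0, n4=1, n5=0, n6=1, giving Y=1. Observed 0.
Test 1: faults giving observed 0 are {n6 stuck-at-0}.
Only n6 stuck-at-0 is consistent with every test.

n6 stuck-at-0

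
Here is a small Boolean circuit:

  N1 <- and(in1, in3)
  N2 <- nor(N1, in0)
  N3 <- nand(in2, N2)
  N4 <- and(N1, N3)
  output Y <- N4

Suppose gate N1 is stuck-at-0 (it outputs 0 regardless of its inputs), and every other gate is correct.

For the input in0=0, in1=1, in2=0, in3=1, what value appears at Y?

0

Propagate with N1 forced: N1=0 [stuck-at-0], N2=1, N3=1, N4=0.
So Y = 0. (Without the fault it would be 1.)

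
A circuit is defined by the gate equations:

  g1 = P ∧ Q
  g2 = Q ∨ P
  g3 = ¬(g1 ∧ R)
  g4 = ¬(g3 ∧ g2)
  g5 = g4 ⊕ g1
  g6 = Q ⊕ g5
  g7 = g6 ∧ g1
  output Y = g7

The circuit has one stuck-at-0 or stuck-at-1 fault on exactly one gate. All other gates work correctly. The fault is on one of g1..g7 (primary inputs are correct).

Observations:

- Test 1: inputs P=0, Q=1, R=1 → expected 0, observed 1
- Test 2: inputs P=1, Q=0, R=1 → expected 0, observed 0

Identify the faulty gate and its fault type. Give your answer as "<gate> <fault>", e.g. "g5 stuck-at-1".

Fault-free values for test 1 (P=0, Q=1, R=1): g1=0, g2=1, g3=1, g4=0, g5=0, g6=1, g7=0, giving Y=0. Observed 1.
Test 1: faults giving observed 1 are {g1 stuck-at-1, g7 stuck-at-1}.
Test 2 (P=1, Q=0, R=1): fault-free g1=0, g2=1, g3=1, g4=0, g5=0, g6=0, g7=0 → 0; observed 0. Eliminates g7 stuck-at-1.
Only g1 stuck-at-1 is consistent with every test.

g1 stuck-at-1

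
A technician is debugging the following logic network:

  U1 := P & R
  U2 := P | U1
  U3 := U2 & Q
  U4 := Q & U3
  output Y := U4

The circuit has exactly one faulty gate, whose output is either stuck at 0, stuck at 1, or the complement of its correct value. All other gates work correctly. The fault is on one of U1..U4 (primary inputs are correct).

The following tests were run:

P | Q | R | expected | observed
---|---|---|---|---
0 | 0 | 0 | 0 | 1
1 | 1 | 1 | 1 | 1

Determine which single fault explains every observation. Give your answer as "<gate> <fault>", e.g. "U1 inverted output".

U4 stuck-at-1

Fault-free values for test 1 (P=0, Q=0, R=0): U1=0, U2=0, U3=0, U4=0, giving Y=0. Observed 1.
Test 1: faults giving observed 1 are {U4 stuck-at-1, U4 inverted output}.
Test 2 (P=1, Q=1, R=1): fault-free U1=1, U2=1, U3=1, U4=1 → 1; observed 1. Eliminates U4 inverted output.
Only U4 stuck-at-1 is consistent with every test.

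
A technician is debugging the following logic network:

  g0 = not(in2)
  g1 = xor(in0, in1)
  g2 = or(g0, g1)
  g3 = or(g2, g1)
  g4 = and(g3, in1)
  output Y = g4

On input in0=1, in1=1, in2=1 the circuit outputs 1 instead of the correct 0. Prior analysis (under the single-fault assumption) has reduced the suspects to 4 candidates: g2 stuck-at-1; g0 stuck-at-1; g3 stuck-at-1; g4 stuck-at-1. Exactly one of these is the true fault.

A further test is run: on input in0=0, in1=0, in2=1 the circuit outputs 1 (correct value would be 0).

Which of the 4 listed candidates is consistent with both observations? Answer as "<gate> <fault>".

Evaluate each candidate on input in0=0, in1=0, in2=1:
  g2 stuck-at-1: g0=0, g1=0, g2=1 [stuck-at-1], g3=1, g4=0 → 0 — eliminated
  g0 stuck-at-1: g0=1 [stuck-at-1], g1=0, g2=1, g3=1, g4=0 → 0 — eliminated
  g3 stuck-at-1: g0=0, g1=0, g2=0, g3=1 [stuck-at-1], g4=0 → 0 — eliminated
  g4 stuck-at-1: g0=0, g1=0, g2=0, g3=0, g4=1 [stuck-at-1] → 1 — matches
Only g4 stuck-at-1 reproduces the observed 1.

g4 stuck-at-1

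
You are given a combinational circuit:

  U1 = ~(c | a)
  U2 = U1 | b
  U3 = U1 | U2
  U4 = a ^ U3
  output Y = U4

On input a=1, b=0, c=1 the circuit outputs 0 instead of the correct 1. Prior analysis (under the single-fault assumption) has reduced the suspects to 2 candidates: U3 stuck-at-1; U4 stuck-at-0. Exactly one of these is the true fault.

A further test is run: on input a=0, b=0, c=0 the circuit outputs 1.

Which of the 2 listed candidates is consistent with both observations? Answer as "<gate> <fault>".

Evaluate each candidate on input a=0, b=0, c=0:
  U3 stuck-at-1: U1=1, U2=1, U3=1 [stuck-at-1], U4=1 → 1 — matches
  U4 stuck-at-0: U1=1, U2=1, U3=1, U4=0 [stuck-at-0] → 0 — eliminated
Only U3 stuck-at-1 reproduces the observed 1.

U3 stuck-at-1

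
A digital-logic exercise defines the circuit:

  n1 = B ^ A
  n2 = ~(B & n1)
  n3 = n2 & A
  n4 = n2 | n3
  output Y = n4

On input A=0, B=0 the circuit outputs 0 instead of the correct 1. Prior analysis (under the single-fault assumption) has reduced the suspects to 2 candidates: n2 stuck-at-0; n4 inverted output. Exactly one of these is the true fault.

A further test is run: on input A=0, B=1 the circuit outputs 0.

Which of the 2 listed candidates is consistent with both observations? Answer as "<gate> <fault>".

Evaluate each candidate on input A=0, B=1:
  n2 stuck-at-0: n1=1, n2=0 [stuck-at-0], n3=0, n4=0 → 0 — matches
  n4 inverted output: n1=1, n2=0, n3=0, n4=1 [inverted output] → 1 — eliminated
Only n2 stuck-at-0 reproduces the observed 0.

n2 stuck-at-0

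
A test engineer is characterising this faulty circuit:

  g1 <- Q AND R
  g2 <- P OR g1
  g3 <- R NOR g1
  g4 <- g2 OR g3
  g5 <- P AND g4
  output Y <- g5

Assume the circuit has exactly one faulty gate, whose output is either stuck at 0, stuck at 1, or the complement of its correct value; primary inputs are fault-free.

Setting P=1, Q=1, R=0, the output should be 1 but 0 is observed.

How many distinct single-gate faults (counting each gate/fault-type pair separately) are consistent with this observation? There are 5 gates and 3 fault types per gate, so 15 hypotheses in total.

4

Fault-free: g1=0, g2=1, g3=1, g4=1, g5=1 → 1. Observed 0.
  g1: none of the 3 fault types match ✗
  g2: none of the 3 fault types match ✗
  g3: none of the 3 fault types match ✗
  g4: stuck-at-0, inverted output ✓; others ✗
  g5: stuck-at-0, inverted output ✓; others ✗
Consistent faults: {g4 stuck-at-0, g4 inverted output, g5 stuck-at-0, g5 inverted output} — 4 in all.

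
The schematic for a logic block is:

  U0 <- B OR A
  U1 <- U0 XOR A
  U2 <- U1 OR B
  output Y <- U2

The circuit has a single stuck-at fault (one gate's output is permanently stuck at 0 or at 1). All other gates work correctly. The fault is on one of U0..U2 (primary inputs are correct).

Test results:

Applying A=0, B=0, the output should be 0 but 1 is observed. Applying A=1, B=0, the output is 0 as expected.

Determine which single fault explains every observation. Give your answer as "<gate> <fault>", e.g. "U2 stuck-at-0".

U0 stuck-at-1

Fault-free values for test 1 (A=0, B=0): U0=0, U1=0, U2=0, giving Y=0. Observed 1.
Test 1: faults giving observed 1 are {U0 stuck-at-1, U1 stuck-at-1, U2 stuck-at-1}.
Test 2 (A=1, B=0): fault-free U0=1, U1=0, U2=0 → 0; observed 0. Eliminates U1 stuck-at-1, U2 stuck-at-1.
Only U0 stuck-at-1 is consistent with every test.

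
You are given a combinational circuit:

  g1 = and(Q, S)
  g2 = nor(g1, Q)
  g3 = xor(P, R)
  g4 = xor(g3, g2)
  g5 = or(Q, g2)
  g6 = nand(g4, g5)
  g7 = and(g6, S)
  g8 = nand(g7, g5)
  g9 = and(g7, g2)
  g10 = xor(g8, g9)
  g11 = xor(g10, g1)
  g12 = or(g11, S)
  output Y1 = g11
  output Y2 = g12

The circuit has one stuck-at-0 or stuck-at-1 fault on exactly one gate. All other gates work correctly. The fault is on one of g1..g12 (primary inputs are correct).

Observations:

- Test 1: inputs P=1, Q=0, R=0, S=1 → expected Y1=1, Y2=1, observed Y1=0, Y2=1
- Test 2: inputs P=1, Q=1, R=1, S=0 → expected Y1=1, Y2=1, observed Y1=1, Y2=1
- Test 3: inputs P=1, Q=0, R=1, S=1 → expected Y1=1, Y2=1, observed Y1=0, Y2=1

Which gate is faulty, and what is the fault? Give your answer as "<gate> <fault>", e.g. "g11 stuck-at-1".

g5 stuck-at-0

Fault-free values for test 1 (P=1, Q=0, R=0, S=1): g1=0, g2=1, g3=1, g4=0, g5=1, g6=1, g7=1, g8=0, g9=1, g10=1, g11=1, g12=1, giving Y1=1, Y2=1. Observed Y1=0, Y2=1.
Test 1: faults giving observed Y1=0, Y2=1 are {g1 stuck-at-1, g5 stuck-at-0, g8 stuck-at-1, g9 stuck-at-0, g10 stuck-at-0, g11 stuck-at-0}.
Test 2 (P=1, Q=1, R=1, S=0): fault-free g1=0, g2=0, g3=0, g4=0, g5=1, g6=1, g7=0, g8=1, g9=0, g10=1, g11=1, g12=1 → Y1=1, Y2=1; observed Y1=1, Y2=1. Eliminates g1 stuck-at-1, g10 stuck-at-0, g11 stuck-at-0.
Test 3 (P=1, Q=0, R=1, S=1): fault-free g1=0, g2=1, g3=0, g4=1, g5=1, g6=0, g7=0, g8=1, g9=0, g10=1, g11=1, g12=1 → Y1=1, Y2=1; observed Y1=0, Y2=1. Eliminates g8 stuck-at-1, g9 stuck-at-0.
Only g5 stuck-at-0 is consistent with every test.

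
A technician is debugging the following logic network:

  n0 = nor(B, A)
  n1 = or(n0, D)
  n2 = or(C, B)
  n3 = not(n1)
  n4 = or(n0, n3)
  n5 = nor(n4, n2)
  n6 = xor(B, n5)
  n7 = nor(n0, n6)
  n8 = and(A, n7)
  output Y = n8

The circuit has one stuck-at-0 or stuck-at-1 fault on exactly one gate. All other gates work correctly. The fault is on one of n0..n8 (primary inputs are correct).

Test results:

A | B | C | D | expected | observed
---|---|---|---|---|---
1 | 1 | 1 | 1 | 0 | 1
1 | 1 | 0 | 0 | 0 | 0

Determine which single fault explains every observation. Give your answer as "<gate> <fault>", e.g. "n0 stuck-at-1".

n2 stuck-at-0

Fault-free values for test 1 (A=1, B=1, C=1, D=1): n0=0, n1=1, n2=1, n3=0, n4=0, n5=0, n6=1, n7=0, n8=0, giving Y=0. Observed 1.
Test 1: faults giving observed 1 are {n2 stuck-at-0, n5 stuck-at-1, n6 stuck-at-0, n7 stuck-at-1, n8 stuck-at-1}.
Test 2 (A=1, B=1, C=0, D=0): fault-free n0=0, n1=0, n2=1, n3=1, n4=1, n5=0, n6=1, n7=0, n8=0 → 0; observed 0. Eliminates n5 stuck-at-1, n6 stuck-at-0, n7 stuck-at-1, n8 stuck-at-1.
Only n2 stuck-at-0 is consistent with every test.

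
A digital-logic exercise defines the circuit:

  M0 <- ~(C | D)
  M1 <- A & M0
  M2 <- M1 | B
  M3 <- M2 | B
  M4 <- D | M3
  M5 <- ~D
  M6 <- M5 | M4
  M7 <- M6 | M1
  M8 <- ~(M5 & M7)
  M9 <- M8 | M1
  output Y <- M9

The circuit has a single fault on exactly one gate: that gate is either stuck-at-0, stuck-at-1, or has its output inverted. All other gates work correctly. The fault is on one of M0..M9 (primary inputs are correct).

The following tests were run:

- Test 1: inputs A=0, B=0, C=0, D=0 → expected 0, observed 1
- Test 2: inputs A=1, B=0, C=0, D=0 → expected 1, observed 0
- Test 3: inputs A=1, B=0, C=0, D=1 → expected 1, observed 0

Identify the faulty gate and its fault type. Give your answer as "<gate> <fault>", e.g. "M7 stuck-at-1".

M9 inverted output

Fault-free values for test 1 (A=0, B=0, C=0, D=0): M0=1, M1=0, M2=0, M3=0, M4=0, M5=1, M6=1, M7=1, M8=0, M9=0, giving Y=0. Observed 1.
Test 1: faults giving observed 1 are {M1 stuck-at-1, M1 inverted output, M5 stuck-at-0, M5 inverted output, M6 stuck-at-0, M6 inverted output, M7 stuck-at-0, M7 inverted output, M8 stuck-at-1, M8 inverted output, M9 stuck-at-1, M9 inverted output}.
Test 2 (A=1, B=0, C=0, D=0): fault-free M0=1, M1=1, M2=1, M3=1, M4=1, M5=1, M6=1, M7=1, M8=0, M9=1 → 1; observed 0. Eliminates M1 stuck-at-1, M5 stuck-at-0, M5 inverted output, M6 stuck-at-0, M6 inverted output, M7 stuck-at-0, M7 inverted output, M8 stuck-at-1, M8 inverted output, M9 stuck-at-1.
Test 3 (A=1, B=0, C=0, D=1): fault-free M0=0, M1=0, M2=0, M3=0, M4=1, M5=0, M6=1, M7=1, M8=1, M9=1 → 1; observed 0. Eliminates M1 inverted output.
Only M9 inverted output is consistent with every test.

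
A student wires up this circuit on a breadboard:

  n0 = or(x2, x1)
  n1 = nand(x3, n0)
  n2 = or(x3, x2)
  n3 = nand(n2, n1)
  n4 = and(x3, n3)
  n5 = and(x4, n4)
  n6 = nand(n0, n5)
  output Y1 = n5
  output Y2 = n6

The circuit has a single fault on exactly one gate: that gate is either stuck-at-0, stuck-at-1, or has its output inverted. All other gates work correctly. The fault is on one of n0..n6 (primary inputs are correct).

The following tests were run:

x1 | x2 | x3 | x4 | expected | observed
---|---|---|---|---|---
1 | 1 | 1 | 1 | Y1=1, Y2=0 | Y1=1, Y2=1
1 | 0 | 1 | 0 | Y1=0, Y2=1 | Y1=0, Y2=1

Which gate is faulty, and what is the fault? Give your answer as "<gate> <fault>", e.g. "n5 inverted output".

n6 stuck-at-1

Fault-free values for test 1 (x1=1, x2=1, x3=1, x4=1): n0=1, n1=0, n2=1, n3=1, n4=1, n5=1, n6=0, giving Y1=1, Y2=0. Observed Y1=1, Y2=1.
Test 1: faults giving observed Y1=1, Y2=1 are {n6 stuck-at-1, n6 inverted output}.
Test 2 (x1=1, x2=0, x3=1, x4=0): fault-free n0=1, n1=0, n2=1, n3=1, n4=1, n5=0, n6=1 → Y1=0, Y2=1; observed Y1=0, Y2=1. Eliminates n6 inverted output.
Only n6 stuck-at-1 is consistent with every test.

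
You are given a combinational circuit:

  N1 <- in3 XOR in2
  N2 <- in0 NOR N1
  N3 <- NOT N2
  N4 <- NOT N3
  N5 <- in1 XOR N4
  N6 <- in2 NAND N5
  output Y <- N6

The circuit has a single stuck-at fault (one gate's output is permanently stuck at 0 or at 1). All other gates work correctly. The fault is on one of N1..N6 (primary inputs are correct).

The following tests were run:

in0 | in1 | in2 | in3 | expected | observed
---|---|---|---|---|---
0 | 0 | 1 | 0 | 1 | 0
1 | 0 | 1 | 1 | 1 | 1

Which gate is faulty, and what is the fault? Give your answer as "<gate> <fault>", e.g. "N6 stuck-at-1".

N1 stuck-at-0

Fault-free values for test 1 (in0=0, in1=0, in2=1, in3=0): N1=1, N2=0, N3=1, N4=0, N5=0, N6=1, giving Y=1. Observed 0.
Test 1: faults giving observed 0 are {N1 stuck-at-0, N2 stuck-at-1, N3 stuck-at-0, N4 stuck-at-1, N5 stuck-at-1, N6 stuck-at-0}.
Test 2 (in0=1, in1=0, in2=1, in3=1): fault-free N1=0, N2=0, N3=1, N4=0, N5=0, N6=1 → 1; observed 1. Eliminates N2 stuck-at-1, N3 stuck-at-0, N4 stuck-at-1, N5 stuck-at-1, N6 stuck-at-0.
Only N1 stuck-at-0 is consistent with every test.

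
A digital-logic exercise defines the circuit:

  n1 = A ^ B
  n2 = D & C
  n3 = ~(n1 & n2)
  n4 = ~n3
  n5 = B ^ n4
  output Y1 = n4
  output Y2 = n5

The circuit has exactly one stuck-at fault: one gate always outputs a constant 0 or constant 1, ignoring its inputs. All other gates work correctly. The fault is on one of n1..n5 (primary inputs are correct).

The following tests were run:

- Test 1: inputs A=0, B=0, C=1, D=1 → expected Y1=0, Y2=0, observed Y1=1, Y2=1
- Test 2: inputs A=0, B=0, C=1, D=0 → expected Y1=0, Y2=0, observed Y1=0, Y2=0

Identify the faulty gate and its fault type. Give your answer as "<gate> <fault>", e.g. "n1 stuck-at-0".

n1 stuck-at-1

Fault-free values for test 1 (A=0, B=0, C=1, D=1): n1=0, n2=1, n3=1, n4=0, n5=0, giving Y1=0, Y2=0. Observed Y1=1, Y2=1.
Test 1: faults giving observed Y1=1, Y2=1 are {n1 stuck-at-1, n3 stuck-at-0, n4 stuck-at-1}.
Test 2 (A=0, B=0, C=1, D=0): fault-free n1=0, n2=0, n3=1, n4=0, n5=0 → Y1=0, Y2=0; observed Y1=0, Y2=0. Eliminates n3 stuck-at-0, n4 stuck-at-1.
Only n1 stuck-at-1 is consistent with every test.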